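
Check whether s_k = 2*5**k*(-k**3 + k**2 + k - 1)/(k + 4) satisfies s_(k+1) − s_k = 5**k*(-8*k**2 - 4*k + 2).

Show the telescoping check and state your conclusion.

s_(k+1) = 10*5**k*k**2*(-k - 2)/(k + 5)
s_(k+1) − s_k = 5**k*(-8*k**4 - 52*k**3 - 92*k**2 - 8*k + 10)/(k**2 + 9*k + 20)
(s_(k+1) − s_k) − t_k = 5**k*(24*k**3 + 102*k**2 + 54*k - 30)/(k**2 + 9*k + 20)

Invalid: residual 5**k*(24*k**3 + 102*k**2 + 54*k - 30)/(k**2 + 9*k + 20) ≠ 0.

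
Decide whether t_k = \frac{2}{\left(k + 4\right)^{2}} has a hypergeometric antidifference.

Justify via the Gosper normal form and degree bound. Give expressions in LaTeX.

No. Not Gosper-summable.

t_(k+1)/t_k = (k + 4)**2/(k + 5)**2.
Gosper form: A/B · C(k+1)/C(k) with A=k**2 + 8*k + 16, B=k**2 + 10*k + 25, C=1.
Solve (k**2 + 8*k + 16)·f(k+1) − (k**2 + 8*k + 16)·f(k) = 1.
Bound: deg f ≤ 0.
Generic f = c0 gives residual -1; -1 = 0 cannot hold, so t_k is not Gosper-summable.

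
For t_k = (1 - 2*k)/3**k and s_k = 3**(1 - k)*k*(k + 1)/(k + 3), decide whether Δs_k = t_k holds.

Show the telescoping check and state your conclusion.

s_(k+1) = (k + 1)*(k + 2)/(3**k*(k + 4))
s_(k+1) − s_k = (-2*k**3 - 9*k**2 - k + 6)/(3**k*(k**2 + 7*k + 12))
(s_(k+1) − s_k) − t_k = 2*(2*k**2 + 8*k - 3)/(3**k*(k**2 + 7*k + 12))

Invalid: residual 2*(2*k**2 + 8*k - 3)/(3**k*(k**2 + 7*k + 12)) ≠ 0.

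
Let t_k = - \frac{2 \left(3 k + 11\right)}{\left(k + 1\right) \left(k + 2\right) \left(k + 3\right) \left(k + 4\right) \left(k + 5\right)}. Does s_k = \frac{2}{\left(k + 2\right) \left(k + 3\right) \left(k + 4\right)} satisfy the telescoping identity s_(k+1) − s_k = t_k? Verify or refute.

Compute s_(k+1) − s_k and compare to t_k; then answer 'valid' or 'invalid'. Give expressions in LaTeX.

s_(k+1) = 2/((k + 3)*(k + 4)*(k + 5))
s_(k+1) − s_k = -6/((k + 2)*(k + 3)*(k + 4)*(k + 5))
(s_(k+1) − s_k) − t_k = 16/((k + 1)*(k + 2)*(k + 3)*(k + 4)*(k + 5))

Invalid: residual \frac{16}{k^{5} + 15 k^{4} + 85 k^{3} + 225 k^{2} + 274 k + 120} ≠ 0.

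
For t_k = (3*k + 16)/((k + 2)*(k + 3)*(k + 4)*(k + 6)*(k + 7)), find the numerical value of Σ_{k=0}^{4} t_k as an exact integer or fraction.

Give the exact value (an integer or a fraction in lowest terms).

Σ = 145/5544

t_(k+1)/t_k = (k + 2)*(k + 6)*(3*k + 19)/((k + 5)*(k + 8)*(3*k + 16)).
So A=k + 2 and B=k + 8, with C=k**2 + 31*k/3 + 80/3.
Set up (k + 2)·f(k+1) − (k + 7)·f(k) − (k**2 + 31*k/3 + 80/3) = 0.
Degrees (1,1,2) ⇒ d ≤ 5.
Coefficient equations give f(k) = k*(k + 4)*(k + 5)*(k**2 + 11*k + 36)/108.
Then R = B(k−1)f/C = k*(k + 4)*(k + 7)*(k**2 + 11*k + 36)/(36*(3*k + 16)), so s_k = R(k)·t_k = k*(k**2 + 11*k + 36)/(36*(k**3 + 11*k**2 + 36*k + 36)).
Δs = (3*k + 16)/(k**5 + 22*k**4 + 185*k**3 + 740*k**2 + 1404*k + 1008), as required.
Telescoping: Σ = s_(5) − s_(0) = 145/5544 − (0) = 145/5544.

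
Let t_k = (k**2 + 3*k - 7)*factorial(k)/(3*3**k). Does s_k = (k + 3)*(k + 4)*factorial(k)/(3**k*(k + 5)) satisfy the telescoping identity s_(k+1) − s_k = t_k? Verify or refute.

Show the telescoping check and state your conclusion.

s_(k+1) = (k + 4)*(k + 5)*factorial(k + 1)/(3*3**k*(k + 6))
s_(k+1) − s_k = (k + 4)*(k**3 + 8*k**2 + 8*k - 29)*factorial(k)/(3*3**k*(k + 5)*(k + 6))
(s_(k+1) − s_k) − t_k = -2*(k**3 + 8*k**2 + 5*k - 47)*factorial(k)/(3*3**k*(k + 5)*(k + 6))

Invalid: residual -2*(k**3 + 8*k**2 + 5*k - 47)*factorial(k)/(3*3**k*(k + 5)*(k + 6)) ≠ 0.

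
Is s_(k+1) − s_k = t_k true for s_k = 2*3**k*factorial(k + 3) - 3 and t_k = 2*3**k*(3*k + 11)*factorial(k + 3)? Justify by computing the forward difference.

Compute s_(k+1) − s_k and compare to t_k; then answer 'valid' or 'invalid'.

s_(k+1) = 2*3**(k + 1)*factorial(k + 4) - 3
s_(k+1) − s_k = 2*3**k*(3*k + 11)*factorial(k + 3)
(s_(k+1) − s_k) − t_k = 0

Valid — Δs_k = t_k.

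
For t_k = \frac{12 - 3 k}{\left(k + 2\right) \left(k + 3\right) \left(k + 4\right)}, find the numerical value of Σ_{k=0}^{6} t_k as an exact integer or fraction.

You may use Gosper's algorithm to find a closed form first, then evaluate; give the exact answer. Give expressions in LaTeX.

t_(k+1)/t_k = (k - 3)*(k + 2)/((k - 4)*(k + 5)).
Take A(k)=k + 2, B(k)=k + 5, C(k)=k - 4.
Set up (k + 2)·f(k+1) − (k + 4)·f(k) − (k - 4) = 0.
From deg A=1, deg B=1, deg C=1: d=2.
Solve for f: f(k) = -k*(k + 11)/6 (degree 2 ≤ 2).
R(k) = B(k−1)·f(k)/C(k) = -k*(k + 4)*(k + 11)/(6*(k - 4)); s_k = R·t_k = k*(k + 11)/(2*(k + 2)*(k + 3)).
s_(k+1) − s_k = 3*(4 - k)/(k**3 + 9*k**2 + 26*k + 24) = t_k.
Telescoping: Σ = s_(7) − s_(0) = 7/10 − (0) = 7/10.

Σ = 7/10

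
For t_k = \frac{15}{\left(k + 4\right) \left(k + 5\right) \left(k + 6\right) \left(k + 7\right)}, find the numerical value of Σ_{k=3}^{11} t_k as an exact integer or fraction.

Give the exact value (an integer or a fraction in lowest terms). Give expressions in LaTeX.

Ratio r(k) = (k + 4)/(k + 8).
So A=k + 4 and B=k + 8, with C=1.
f must satisfy (k + 4)·f(k+1) − (k + 7)·f(k) = 1.
From deg A=1, deg B=1, deg C=0: d=3.
A polynomial solution: f(k) = k*(k**2 + 15*k + 74)/360.
Get s_k = R·t_k = k*(k**2 + 15*k + 74)/(24*(k + 4)*(k + 5)*(k + 6)) with R(k) = B(k−1)f(k)/C(k) = k*(k + 7)*(k**2 + 15*k + 74)/360.
Verify: 15/(k**4 + 22*k**3 + 179*k**2 + 638*k + 840) matches t_k.
Telescoping: Σ = s_(12) − s_(3) = 199/4896 − (2/63) = 305/34272.

Σ = 305/34272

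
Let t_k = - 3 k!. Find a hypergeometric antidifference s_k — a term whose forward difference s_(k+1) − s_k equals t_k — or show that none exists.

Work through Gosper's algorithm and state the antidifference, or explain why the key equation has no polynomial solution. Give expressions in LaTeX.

Ratio r(k) = k + 1.
A = k + 1, B = 1, C = 1.
Solve (k + 1)·f(k+1) − (1)·f(k) = 1.
Bound: deg f ≤ -1.
Negative degree bound (-1): no f exists, t_k not Gosper-summable.

no hypergeometric antidifference exists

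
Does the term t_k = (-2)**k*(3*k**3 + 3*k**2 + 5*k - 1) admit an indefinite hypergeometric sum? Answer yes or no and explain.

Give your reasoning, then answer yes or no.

Yes. s_k = (-2)**k*(-k**3 + k**2 - k + 1).

Compute t_(k+1)/t_k: get 2*(-3*k**3 - 12*k**2 - 20*k - 10)/(3*k**3 + 3*k**2 + 5*k - 1).
Factor: A=-2; B=1; C=k**3 + k**2 + 5*k/3 - 1/3.
Solve (-2)·f(k+1) − (1)·f(k) = k**3 + k**2 + 5*k/3 - 1/3.
From deg A=0, deg B=0, deg C=3: d=3.
Solving with deg f ≤ 3: f(k) = -(k - 1)*(k**2 + 1)/3.
So s_k = (B(k−1)f/C)·t_k = (-(k - 1)*(k**2 + 1)/(3*k**3 + 3*k**2 + 5*k - 1))·t_k = (-2)**k*(-k**3 + k**2 - k + 1).
Check: Δs_k = (-2)**k*(3*k**3 + 3*k**2 + 5*k - 1). ✓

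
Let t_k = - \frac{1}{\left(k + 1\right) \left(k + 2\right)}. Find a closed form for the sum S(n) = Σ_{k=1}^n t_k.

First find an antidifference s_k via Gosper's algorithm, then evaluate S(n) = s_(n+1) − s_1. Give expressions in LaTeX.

S(n) = - \frac{n}{2 n + 4}

r(k) = (k + 1)/(k + 3) after simplifying.
A = k + 1, B = k + 3, C = 1.
Set up (k + 1)·f(k+1) − (k + 2)·f(k) − (1) = 0.
From deg A=1, deg B=1, deg C=0: d=1.
A polynomial solution: f(k) = k.
So s_k = (B(k−1)f/C)·t_k = (k*(k + 2))·t_k = -k/(k + 1).
s_(k+1) − s_k = -1/(k**2 + 3*k + 2) = t_k.
Telescope: S(n) = s_(n+1) − s_(1) = (-n - 1)/(n + 2) − (-1/2) = -n/(2*n + 4).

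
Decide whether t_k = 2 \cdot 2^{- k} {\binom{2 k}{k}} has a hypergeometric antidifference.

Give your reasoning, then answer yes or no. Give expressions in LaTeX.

r(k) = (2*k + 1)/(k + 1) after simplifying.
Take A(k)=2*k + 1, B(k)=k + 1, C(k)=1.
Key eq: (2*k + 1)·f(k+1) = (k)·f(k) + (1).
deg f ≤ -1 (via 1,1,0).
d = -1 < 0 ⇒ no nonzero polynomial f; not summable.

No — key equation has no polynomial f.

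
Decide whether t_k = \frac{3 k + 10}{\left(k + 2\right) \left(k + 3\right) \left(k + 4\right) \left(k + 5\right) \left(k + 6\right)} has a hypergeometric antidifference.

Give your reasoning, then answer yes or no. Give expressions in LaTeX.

Yes. s_k = \frac{k \left(k^{2} + 11 k + 38\right)}{40 \left(k^{3} + 11 k^{2} + 38 k + 40\right)}.

Ratio r(k) = (k + 2)*(3*k + 13)/((k + 7)*(3*k + 10)).
Normal form (A,B,C) = (k + 2, k + 7, k + 10/3).
f must satisfy (k + 2)·f(k+1) − (k + 6)·f(k) = k + 10/3.
deg f ≤ 4 (via 1,1,1).
Solve for f: f(k) = k*(k + 3)*(k**2 + 11*k + 38)/120 (degree 4 ≤ 4).
R(k) = B(k−1)·f(k)/C(k) = k*(k + 3)*(k + 6)*(k**2 + 11*k + 38)/(40*(3*k + 10)); s_k = R·t_k = k*(k**2 + 11*k + 38)/(40*(k**3 + 11*k**2 + 38*k + 40)).
Check: Δs_k = (3*k + 10)/(k**5 + 20*k**4 + 155*k**3 + 580*k**2 + 1044*k + 720). ✓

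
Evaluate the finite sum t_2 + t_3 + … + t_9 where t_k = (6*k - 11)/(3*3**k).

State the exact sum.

r(k) = (6*k - 5)/(3*(6*k - 11)) after simplifying.
Gosper form: A/B · C(k+1)/C(k) with A=1/3, B=1, C=k - 11/6.
Solve (1/3)·f(k+1) − (1)·f(k) = k - 11/6.
From deg A=0, deg B=0, deg C=1: d=1.
A polynomial solution: f(k) = -(3*k - 4)/2.
So s_k = (B(k−1)f/C)·t_k = (-3*(3*k - 4)/(6*k - 11))·t_k = (4 - 3*k)/3**k.
Δs = (6*k - 11)/(3*3**k), as required.
Evaluate s at k=10 and k=2: -26/59049 and -2/9; difference 13096/59049.

Σ = 13096/59049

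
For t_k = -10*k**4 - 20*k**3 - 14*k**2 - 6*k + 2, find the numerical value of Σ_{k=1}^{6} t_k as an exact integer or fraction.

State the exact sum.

Compute t_(k+1)/t_k: get (5*k**4 + 30*k**3 + 67*k**2 + 67*k + 24)/(5*k**4 + 10*k**3 + 7*k**2 + 3*k - 1).
Factor: A=1; B=1; C=k**4 + 2*k**3 + 7*k**2/5 + 3*k/5 - 1/5.
Set up (1)·f(k+1) − (1)·f(k) − (k**4 + 2*k**3 + 7*k**2/5 + 3*k/5 - 1/5) = 0.
Degrees (0,0,4) ⇒ d ≤ 5.
Match coefficients ⇒ f(k) = k*(2*k**4 - 2*k**2 + k - 3)/10.
R(k) = B(k−1)·f(k)/C(k) = k*(2*k**4 - 2*k**2 + k - 3)/(2*(5*k**4 + 10*k**3 + 7*k**2 + 3*k - 1)); s_k = R·t_k = k*(-2*k**4 + 2*k**2 - k + 3).
Δs = -10*k**4 - 20*k**3 - 14*k**2 - 6*k + 2, as required.
Σ_(k=1)^(6) t_k = s_(7) − s_(1) = -32956 − (2) = -32958.

Σ = -32958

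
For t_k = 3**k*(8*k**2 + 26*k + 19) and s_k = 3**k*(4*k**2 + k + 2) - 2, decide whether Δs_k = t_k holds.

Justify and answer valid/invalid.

s_(k+1) = 3**(k + 1)*(k + 4*(k + 1)**2 + 3) - 2
s_(k+1) − s_k = 3**k*(8*k**2 + 26*k + 19)
(s_(k+1) − s_k) − t_k = 0

valid (s_(k+1) − s_k reduces to t_k)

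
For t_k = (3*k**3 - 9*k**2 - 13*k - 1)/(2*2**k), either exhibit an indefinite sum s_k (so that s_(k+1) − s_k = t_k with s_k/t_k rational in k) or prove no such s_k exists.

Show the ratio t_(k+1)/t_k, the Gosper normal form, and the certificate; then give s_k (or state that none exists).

t_(k+1)/t_k = (3*k**3 - 22*k - 20)/(2*(3*k**3 - 9*k**2 - 13*k - 1)).
Normal form (A,B,C) = (1/2, 1, k**3 - 3*k**2 - 13*k/3 - 1/3).
Key eq: (1/2)·f(k+1) = (1)·f(k) + (k**3 - 3*k**2 - 13*k/3 - 1/3).
Degrees (0,0,3) ⇒ d ≤ 3.
Match coefficients ⇒ f(k) = -2*(3*k**3 - 4*k - 2)/3.
R(k) = B(k−1)·f(k)/C(k) = -2*(3*k**3 - 4*k - 2)/((k + 1)*(3*k**2 - 12*k - 1)); s_k = R·t_k = (-3*k**3 + 4*k + 2)/2**k.
Verify: (3*k**3 - 9*k**2 - 13*k - 1)/(2*2**k) matches t_k.

s_k = (-3*k**3 + 4*k + 2)/2**k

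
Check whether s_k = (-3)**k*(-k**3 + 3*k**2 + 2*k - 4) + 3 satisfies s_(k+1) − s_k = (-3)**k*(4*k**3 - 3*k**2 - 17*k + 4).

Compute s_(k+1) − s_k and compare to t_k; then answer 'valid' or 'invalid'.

valid (s_(k+1) − s_k reduces to t_k)

s_(k+1) = 3*(-3)**k*k**3 - 15*(-3)**k*k + 3
s_(k+1) − s_k = (-3)**k*(4*k**3 - 3*k**2 - 17*k + 4)
(s_(k+1) − s_k) − t_k = 0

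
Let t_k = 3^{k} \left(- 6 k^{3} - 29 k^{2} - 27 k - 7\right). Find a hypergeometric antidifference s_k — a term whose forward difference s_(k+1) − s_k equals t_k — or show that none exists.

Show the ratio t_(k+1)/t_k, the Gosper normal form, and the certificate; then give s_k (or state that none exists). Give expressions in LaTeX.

Ratio r(k) = 3*(6*k**3 + 47*k**2 + 103*k + 69)/(6*k**3 + 29*k**2 + 27*k + 7).
Take A(k)=3, B(k)=1, C(k)=k**3 + 29*k**2/6 + 9*k/2 + 7/6.
Set up (3)·f(k+1) − (1)·f(k) − (k**3 + 29*k**2/6 + 9*k/2 + 7/6) = 0.
Bound: deg f ≤ 3.
Coefficient equations give f(k) = (3*k**3 + k**2 - 3*k + 2)/6.
Certificate R = B(k−1)f/C = (3*k**3 + k**2 - 3*k + 2)/((2*k + 1)*(3*k**2 + 13*k + 7)) gives s_k = 3**k*(-3*k**3 - k**2 + 3*k - 2).
Verify: 3**k*(-6*k**3 - 29*k**2 - 27*k - 7) matches t_k.

s_k = 3^{k} \left(- 3 k^{3} - k^{2} + 3 k - 2\right)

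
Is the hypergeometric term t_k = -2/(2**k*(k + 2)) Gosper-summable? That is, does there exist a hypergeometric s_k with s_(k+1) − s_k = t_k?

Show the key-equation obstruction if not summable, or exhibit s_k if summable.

The ratio is (k + 2)/(2*(k + 3)).
Gosper form: A/B · C(k+1)/C(k) with A=k/2 + 1, B=k + 3, C=1.
Need (k/2 + 1)·f(k+1) − (k + 2)·f(k) = 1.
From deg A=1, deg B=1, deg C=0: d=-1.
deg f ≤ -1 is impossible — no certificate.

No. Not Gosper-summable.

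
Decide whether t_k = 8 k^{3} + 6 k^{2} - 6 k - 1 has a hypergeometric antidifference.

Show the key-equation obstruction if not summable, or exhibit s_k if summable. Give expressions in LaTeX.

Step 1: r(k) = (8*k**3 + 30*k**2 + 30*k + 7)/(8*k**3 + 6*k**2 - 6*k - 1).
Take A(k)=1, B(k)=1, C(k)=k**3 + 3*k**2/4 - 3*k/4 - 1/8.
Key eq: (1)·f(k+1) = (1)·f(k) + (k**3 + 3*k**2/4 - 3*k/4 - 1/8).
From deg A=0, deg B=0, deg C=3: d=4.
Solve for f: f(k) = k*(2*k**3 - 2*k**2 - 4*k + 3)/8 (degree 4 ≤ 4).
Certificate R = B(k−1)f/C = k*(2*k**3 - 2*k**2 - 4*k + 3)/(8*k**3 + 6*k**2 - 6*k - 1) gives s_k = k*(2*k**3 - 2*k**2 - 4*k + 3).
Δs = 8*k**3 + 6*k**2 - 6*k - 1, as required.

Yes. s_k = k \left(2 k^{3} - 2 k^{2} - 4 k + 3\right).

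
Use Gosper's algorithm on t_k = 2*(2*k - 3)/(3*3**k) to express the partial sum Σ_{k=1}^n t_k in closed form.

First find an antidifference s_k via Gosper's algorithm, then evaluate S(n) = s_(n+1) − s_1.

S(n) = -2*3**(-n - 1)*n

Ratio r(k) = (2*k - 1)/(3*(2*k - 3)).
Gosper form: A/B · C(k+1)/C(k) with A=1/3, B=1, C=k - 3/2.
Solve (1/3)·f(k+1) − (1)·f(k) = k - 3/2.
d = 1 from the (0,0,1) case.
A polynomial solution: f(k) = -3*(k - 1)/2.
So s_k = (B(k−1)f/C)·t_k = (-3*(k - 1)/(2*k - 3))·t_k = 2*(1 - k)/3**k.
Check: Δs_k = 2*(2*k - 3)/(3*3**k). ✓
Evaluate: s_(n+1) = -2*3**(-n - 1)*n; subtract s_(1) = 0 ⇒ S(n) = -2*3**(-n - 1)*n.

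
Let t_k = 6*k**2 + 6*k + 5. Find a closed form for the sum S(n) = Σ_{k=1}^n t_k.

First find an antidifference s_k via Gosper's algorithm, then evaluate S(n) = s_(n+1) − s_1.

r(k) = (6*k**2 + 18*k + 17)/(6*k**2 + 6*k + 5) after simplifying.
Factor: A=1; B=1; C=k**2 + k + 5/6.
Need (1)·f(k+1) − (1)·f(k) = k**2 + k + 5/6.
Degrees (0,0,2) ⇒ d ≤ 3.
Match coefficients ⇒ f(k) = k*(2*k**2 + 3)/6.
R(k) = B(k−1)·f(k)/C(k) = k*(2*k**2 + 3)/(6*k**2 + 6*k + 5); s_k = R·t_k = k*(2*k**2 + 3).
Verify: 6*k**2 + 6*k + 5 matches t_k.
Evaluate: s_(n+1) = 2*n**3 + 6*n**2 + 9*n + 5; subtract s_(1) = 5 ⇒ S(n) = n*(2*n**2 + 6*n + 9).

S(n) = n*(2*n**2 + 6*n + 9)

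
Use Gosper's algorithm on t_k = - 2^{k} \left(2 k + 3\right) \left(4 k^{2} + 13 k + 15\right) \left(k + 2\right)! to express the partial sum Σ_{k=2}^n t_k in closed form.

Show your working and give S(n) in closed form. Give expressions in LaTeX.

S(n) = - 8 \cdot 2^{n} n^{2} \left(n + 3\right)! - 18 \cdot 2^{n} n \left(n + 3\right)! - 16 \cdot 2^{n} \left(n + 3\right)! + 2016

r(k) = 2*(8*k**4 + 86*k**3 + 355*k**2 + 667*k + 480)/(8*k**3 + 38*k**2 + 69*k + 45) after simplifying.
Take A(k)=2*k + 6, B(k)=1, C(k)=k**3 + 19*k**2/4 + 69*k/8 + 45/8.
Solve (2*k + 6)·f(k+1) − (1)·f(k) = k**3 + 19*k**2/4 + 69*k/8 + 45/8.
Bound: deg f ≤ 2.
Solving with deg f ≤ 2: f(k) = (4*k**2 + k + 3)/8.
So s_k = (B(k−1)f/C)·t_k = ((4*k**2 + k + 3)/((2*k + 3)*(4*k**2 + 13*k + 15)))·t_k = -2**k*(4*k**2 + k + 3)*factorial(k + 2).
Δs = -2**k*(2*k + 3)*(4*k**2 + 13*k + 15)*factorial(k + 2), as required.
s_(n+1) = -2**(n + 1)*(4*n**2 + 9*n + 8)*factorial(n + 3) and s_(2) = -2016, so S(n) = -8*2**n*n**2*factorial(n + 3) - 18*2**n*n*factorial(n + 3) - 16*2**n*factorial(n + 3) + 2016.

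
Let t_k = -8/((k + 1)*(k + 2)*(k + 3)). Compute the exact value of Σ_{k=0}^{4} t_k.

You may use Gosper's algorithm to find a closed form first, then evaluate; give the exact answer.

Σ = -40/21

Compute t_(k+1)/t_k: get (k + 1)/(k + 4).
Take A(k)=k + 1, B(k)=k + 4, C(k)=1.
f must satisfy (k + 1)·f(k+1) − (k + 3)·f(k) = 1.
d = 2 from the (1,1,0) case.
A polynomial solution: f(k) = k*(k + 3)/4.
Then R = B(k−1)f/C = k*(k + 3)**2/4, so s_k = R(k)·t_k = 2*k*(-k - 3)/((k + 1)*(k + 2)).
Verify: -8/(k**3 + 6*k**2 + 11*k + 6) matches t_k.
Telescoping: Σ = s_(5) − s_(0) = -40/21 − (0) = -40/21.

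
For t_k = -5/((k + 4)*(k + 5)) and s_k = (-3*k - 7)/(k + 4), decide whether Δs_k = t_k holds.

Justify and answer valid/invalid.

Valid — Δs_k = t_k.

s_(k+1) = (-3*k - 10)/(k + 5)
s_(k+1) − s_k = -5/(k**2 + 9*k + 20)
(s_(k+1) − s_k) − t_k = 0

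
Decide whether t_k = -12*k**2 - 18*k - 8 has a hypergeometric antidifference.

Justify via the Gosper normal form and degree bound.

Yes. s_k = k*(-4*k**2 - 3*k - 1).

Step 1: r(k) = (6*k**2 + 21*k + 19)/(6*k**2 + 9*k + 4).
Take A(k)=1, B(k)=1, C(k)=k**2 + 3*k/2 + 2/3.
Key eq: (1)·f(k+1) = (1)·f(k) + (k**2 + 3*k/2 + 2/3).
From deg A=0, deg B=0, deg C=2: d=3.
Solving with deg f ≤ 3: f(k) = k*(4*k**2 + 3*k + 1)/12.
R(k) = B(k−1)·f(k)/C(k) = k*(4*k**2 + 3*k + 1)/(2*(6*k**2 + 9*k + 4)); s_k = R·t_k = k*(-4*k**2 - 3*k - 1).
s_(k+1) − s_k = -12*k**2 - 18*k - 8 = t_k.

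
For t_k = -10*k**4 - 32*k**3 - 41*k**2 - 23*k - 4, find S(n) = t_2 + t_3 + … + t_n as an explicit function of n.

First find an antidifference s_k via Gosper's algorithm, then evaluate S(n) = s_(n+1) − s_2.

Ratio r(k) = (10*k**4 + 72*k**3 + 197*k**2 + 241*k + 110)/(10*k**4 + 32*k**3 + 41*k**2 + 23*k + 4).
Take A(k)=1, B(k)=1, C(k)=k**4 + 16*k**3/5 + 41*k**2/10 + 23*k/10 + 2/5.
Set up (1)·f(k+1) − (1)·f(k) − (k**4 + 16*k**3/5 + 41*k**2/10 + 23*k/10 + 2/5) = 0.
deg f ≤ 5 (via 0,0,4).
A polynomial solution: f(k) = k*(k + 1)*(2*k**3 + k**2 - 1)/10.
Certificate R = B(k−1)f/C = k*(2*k**3 + k**2 - 1)/(10*k**3 + 22*k**2 + 19*k + 4) gives s_k = k*(-2*k**4 - 3*k**3 - k**2 + k + 1).
Check: Δs_k = -10*k**4 - 32*k**3 - 41*k**2 - 23*k - 4. ✓
Telescope: S(n) = s_(n+1) − s_(2) = -2*n**5 - 13*n**4 - 33*n**3 - 40*n**2 - 22*n - 4 − (-114) = -2*n**5 - 13*n**4 - 33*n**3 - 40*n**2 - 22*n + 110.

S(n) = -2*n**5 - 13*n**4 - 33*n**3 - 40*n**2 - 22*n + 110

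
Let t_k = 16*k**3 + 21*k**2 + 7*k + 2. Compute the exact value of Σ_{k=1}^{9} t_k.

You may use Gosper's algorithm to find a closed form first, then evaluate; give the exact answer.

Σ = 38718

r(k) = (16*k**3 + 69*k**2 + 97*k + 46)/(16*k**3 + 21*k**2 + 7*k + 2) after simplifying.
Take A(k)=1, B(k)=1, C(k)=k**3 + 21*k**2/16 + 7*k/16 + 1/8.
Solve (1)·f(k+1) − (1)·f(k) = k**3 + 21*k**2/16 + 7*k/16 + 1/8.
From deg A=0, deg B=0, deg C=3: d=4.
Coefficient equations give f(k) = k*(k + 1)*(4*k**2 - 5*k + 2)/16.
Then R = B(k−1)f/C = k*(4*k**2 - 5*k + 2)/(16*k**2 + 5*k + 2), so s_k = R(k)·t_k = k*(4*k**3 - k**2 - 3*k + 2).
Δs = 16*k**3 + 21*k**2 + 7*k + 2, as required.
Sum = s_(10) − s_(1); s_(10) = 38720, s_(1) = 2 ⇒ 38718.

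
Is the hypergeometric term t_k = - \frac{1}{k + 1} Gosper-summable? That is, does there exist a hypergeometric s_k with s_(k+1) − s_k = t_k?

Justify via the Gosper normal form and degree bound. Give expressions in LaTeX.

Ratio r(k) = (k + 1)/(k + 2).
Factor: A=k + 1; B=k + 2; C=1.
f must satisfy (k + 1)·f(k+1) − (k + 1)·f(k) = 1.
Bound: deg f ≤ 0.
Generic f = c0 gives residual -1; -1 = 0 cannot hold, so t_k is not Gosper-summable.

No; the coefficient equations for f are inconsistent.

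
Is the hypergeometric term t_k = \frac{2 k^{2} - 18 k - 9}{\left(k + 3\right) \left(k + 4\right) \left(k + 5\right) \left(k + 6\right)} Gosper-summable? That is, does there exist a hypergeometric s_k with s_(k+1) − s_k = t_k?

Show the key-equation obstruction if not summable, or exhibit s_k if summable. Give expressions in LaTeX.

Yes. s_k = \frac{k \left(- k^{2} - 52 k - 7\right)}{20 \left(k + 3\right) \left(k + 4\right) \left(k + 5\right)}.

The ratio is (k + 3)*(18*k - 2*(k + 1)**2 + 27)/((k + 7)*(-2*k**2 + 18*k + 9)).
Factor: A=k + 3; B=k + 7; C=k**2 - 9*k - 9/2.
Solve (k + 3)·f(k+1) − (k + 6)·f(k) = k**2 - 9*k - 9/2.
deg f ≤ 3 (via 1,1,2).
Solving with deg f ≤ 3: f(k) = -k*(k**2 + 52*k + 7)/40.
Get s_k = R·t_k = k*(-k**2 - 52*k - 7)/(20*(k + 3)*(k + 4)*(k + 5)) with R(k) = B(k−1)f(k)/C(k) = -k*(k + 6)*(k**2 + 52*k + 7)/(20*(2*k**2 - 18*k - 9)).
s_(k+1) − s_k = (2*k**2 - 18*k - 9)/(k**4 + 18*k**3 + 119*k**2 + 342*k + 360) = t_k.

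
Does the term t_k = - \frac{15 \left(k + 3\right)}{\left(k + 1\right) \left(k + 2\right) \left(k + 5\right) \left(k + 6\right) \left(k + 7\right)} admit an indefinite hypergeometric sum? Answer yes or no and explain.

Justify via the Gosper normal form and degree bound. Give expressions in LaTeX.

Yes. s_k = \frac{k \left(- k^{2} - 12 k - 41\right)}{6 \left(k^{3} + 12 k^{2} + 41 k + 30\right)}.

Ratio r(k) = (k + 1)*(k + 4)*(k + 5)/((k + 3)**2*(k + 8)).
Normal form (A,B,C) = (k + 1, k + 8, k**3 + 10*k**2 + 33*k + 36).
Need (k + 1)·f(k+1) − (k + 7)·f(k) = k**3 + 10*k**2 + 33*k + 36.
d = 6 from the (1,1,3) case.
Coefficient equations give f(k) = k*(k + 2)*(k + 3)*(k + 4)*(k**2 + 12*k + 41)/90.
So s_k = (B(k−1)f/C)·t_k = (k*(k + 2)*(k + 7)*(k**2 + 12*k + 41)/(90*(k + 3)))·t_k = k*(-k**2 - 12*k - 41)/(6*(k**3 + 12*k**2 + 41*k + 30)).
Δs = 15*(-k - 3)/(k**5 + 21*k**4 + 163*k**3 + 567*k**2 + 844*k + 420), as required.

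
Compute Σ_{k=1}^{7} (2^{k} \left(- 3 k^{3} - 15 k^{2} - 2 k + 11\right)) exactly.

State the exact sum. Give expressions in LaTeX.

Σ = -335118

t_(k+1)/t_k = 2*(3*k**3 + 24*k**2 + 41*k + 9)/(3*k**3 + 15*k**2 + 2*k - 11).
Take A(k)=2, B(k)=1, C(k)=k**3 + 5*k**2 + 2*k/3 - 11/3.
f must satisfy (2)·f(k+1) − (1)·f(k) = k**3 + 5*k**2 + 2*k/3 - 11/3.
deg f ≤ 3 (via 0,0,3).
Coefficient equations give f(k) = (3*k**3 - 3*k**2 - 4*k - 3)/3.
Then R = B(k−1)f/C = (3*k**3 - 3*k**2 - 4*k - 3)/(3*k**3 + 15*k**2 + 2*k - 11), so s_k = R(k)·t_k = 2**k*(-3*k**3 + 3*k**2 + 4*k + 3).
Δs = 2**k*(-3*k**3 - 15*k**2 - 2*k + 11), as required.
Evaluate s at k=8 and k=1: -335104 and 14; difference -335118.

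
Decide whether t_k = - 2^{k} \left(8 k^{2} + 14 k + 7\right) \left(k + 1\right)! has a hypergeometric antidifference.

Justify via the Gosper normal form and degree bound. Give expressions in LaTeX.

Yes. s_k = - 2^{k} \left(4 k - 3\right) \left(k + 1\right)!.

t_(k+1)/t_k = 2*(8*k**3 + 46*k**2 + 89*k + 58)/(8*k**2 + 14*k + 7).
A = 2*k + 4, B = 1, C = k**2 + 7*k/4 + 7/8.
Solve (2*k + 4)·f(k+1) − (1)·f(k) = k**2 + 7*k/4 + 7/8.
Bound: deg f ≤ 1.
Match coefficients ⇒ f(k) = (4*k - 3)/8.
Then R = B(k−1)f/C = (4*k - 3)/(8*k**2 + 14*k + 7), so s_k = R(k)·t_k = -2**k*(4*k - 3)*factorial(k + 1).
Δs = -2**k*(8*k**2 + 14*k + 7)*factorial(k + 1), as required.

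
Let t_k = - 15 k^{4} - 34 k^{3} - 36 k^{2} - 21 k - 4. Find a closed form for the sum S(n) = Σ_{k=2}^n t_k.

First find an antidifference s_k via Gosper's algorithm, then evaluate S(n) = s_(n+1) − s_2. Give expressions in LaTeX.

t_(k+1)/t_k = (15*k**4 + 94*k**3 + 228*k**2 + 255*k + 110)/(15*k**4 + 34*k**3 + 36*k**2 + 21*k + 4).
Gosper form: A/B · C(k+1)/C(k) with A=1, B=1, C=k**4 + 34*k**3/15 + 12*k**2/5 + 7*k/5 + 4/15.
f must satisfy (1)·f(k+1) − (1)·f(k) = k**4 + 34*k**3/15 + 12*k**2/5 + 7*k/5 + 4/15.
d = 5 from the (0,0,4) case.
Match coefficients ⇒ f(k) = k*(k + 1)*(3*k**3 - 2*k**2 + 2*k - 1)/15.
Then R = B(k−1)f/C = k*(3*k**3 - 2*k**2 + 2*k - 1)/(15*k**3 + 19*k**2 + 17*k + 4), so s_k = R(k)·t_k = k*(-3*k**4 - k**3 - k + 1).
Δs = -15*k**4 - 34*k**3 - 36*k**2 - 21*k - 4, as required.
Evaluate: s_(n+1) = -3*n**5 - 16*n**4 - 34*n**3 - 37*n**2 - 20*n - 4; subtract s_(2) = -114 ⇒ S(n) = -3*n**5 - 16*n**4 - 34*n**3 - 37*n**2 - 20*n + 110.

S(n) = - 3 n^{5} - 16 n^{4} - 34 n^{3} - 37 n^{2} - 20 n + 110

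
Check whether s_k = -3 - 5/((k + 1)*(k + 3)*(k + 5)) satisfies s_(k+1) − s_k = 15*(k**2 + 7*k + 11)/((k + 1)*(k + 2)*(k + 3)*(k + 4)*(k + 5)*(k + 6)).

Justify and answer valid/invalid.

s_(k+1) = -3 - 5/((k + 2)*(k + 4)*(k + 6))
s_(k+1) − s_k = 15*(k**2 + 7*k + 11)/(k**6 + 21*k**5 + 175*k**4 + 735*k**3 + 1624*k**2 + 1764*k + 720)
(s_(k+1) − s_k) − t_k = 0

Valid — Δs_k = t_k.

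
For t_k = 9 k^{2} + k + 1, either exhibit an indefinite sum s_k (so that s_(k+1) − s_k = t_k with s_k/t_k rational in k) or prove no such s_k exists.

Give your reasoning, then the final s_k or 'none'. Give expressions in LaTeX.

s_k = k \left(3 k^{2} - 4 k + 2\right)

Ratio r(k) = (k + 9*(k + 1)**2 + 2)/(9*k**2 + k + 1).
A = 1, B = 1, C = k**2 + k/9 + 1/9.
Key eq: (1)·f(k+1) = (1)·f(k) + (k**2 + k/9 + 1/9).
Degrees (0,0,2) ⇒ d ≤ 3.
Solving with deg f ≤ 3: f(k) = k*(3*k**2 - 4*k + 2)/9.
So s_k = (B(k−1)f/C)·t_k = (k*(3*k**2 - 4*k + 2)/(9*k**2 + k + 1))·t_k = k*(3*k**2 - 4*k + 2).
Δs = 9*k**2 + k + 1, as required.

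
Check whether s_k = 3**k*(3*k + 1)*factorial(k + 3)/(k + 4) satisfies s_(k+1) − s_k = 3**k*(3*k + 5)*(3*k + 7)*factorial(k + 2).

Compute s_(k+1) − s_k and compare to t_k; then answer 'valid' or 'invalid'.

s_(k+1) = 3**(k + 1)*(3*k + 4)*factorial(k + 4)/(k + 5)
s_(k+1) − s_k = 3**k*(9*k**3 + 81*k**2 + 224*k + 187)*factorial(k + 3)/((k + 4)*(k + 5))
(s_(k+1) − s_k) − t_k = -3**k*(9*k**3 + 72*k**2 + 176*k + 139)*factorial(k + 2)/((k + 4)*(k + 5))

Invalid: residual -3**k*(9*k**3 + 72*k**2 + 176*k + 139)*factorial(k + 2)/((k + 4)*(k + 5)) ≠ 0.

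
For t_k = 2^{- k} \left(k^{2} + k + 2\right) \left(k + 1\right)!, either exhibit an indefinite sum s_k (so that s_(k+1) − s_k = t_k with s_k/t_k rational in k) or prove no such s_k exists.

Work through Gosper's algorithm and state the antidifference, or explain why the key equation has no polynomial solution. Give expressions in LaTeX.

s_k = 2^{1 - k} k \left(k + 1\right)!

Ratio r(k) = (k + 2)*(k + (k + 1)**2 + 3)/(2*(k**2 + k + 2)).
Normal form (A,B,C) = (k/2 + 1, 1, k**2 + k + 2).
Need (k/2 + 1)·f(k+1) − (1)·f(k) = k**2 + k + 2.
Degrees (1,0,2) ⇒ d ≤ 1.
A polynomial solution: f(k) = 2*k.
Then R = B(k−1)f/C = 2*k/(k**2 + k + 2), so s_k = R(k)·t_k = 2**(1 - k)*k*factorial(k + 1).
Δs = (k**2 + k + 2)*factorial(k + 1)/2**k, as required.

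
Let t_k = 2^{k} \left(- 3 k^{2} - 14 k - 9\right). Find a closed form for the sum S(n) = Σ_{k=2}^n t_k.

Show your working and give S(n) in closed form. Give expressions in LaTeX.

S(n) = - 6 \cdot 2^{n} n^{2} - 16 \cdot 2^{n} n - 8 \cdot 2^{n} + 60

r(k) = 2*(3*k**2 + 20*k + 26)/(3*k**2 + 14*k + 9) after simplifying.
Take A(k)=2, B(k)=1, C(k)=k**2 + 14*k/3 + 3.
Need (2)·f(k+1) − (1)·f(k) = k**2 + 14*k/3 + 3.
From deg A=0, deg B=0, deg C=2: d=2.
Match coefficients ⇒ f(k) = (k + 1)*(3*k - 1)/3.
Certificate R = B(k−1)f/C = (k + 1)*(3*k - 1)/(3*k**2 + 14*k + 9) gives s_k = 2**k*(-3*k**2 - 2*k + 1).
Δs = 2**k*(-3*k**2 - 14*k - 9), as required.
s_(n+1) = 2**(n + 1)*(-3*n**2 - 8*n - 4) and s_(2) = -60, so S(n) = -6*2**n*n**2 - 16*2**n*n - 8*2**n + 60.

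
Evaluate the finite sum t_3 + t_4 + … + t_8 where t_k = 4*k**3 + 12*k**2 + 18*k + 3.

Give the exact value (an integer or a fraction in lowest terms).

Compute t_(k+1)/t_k: get (4*k**3 + 24*k**2 + 54*k + 37)/(4*k**3 + 12*k**2 + 18*k + 3).
Gosper form: A/B · C(k+1)/C(k) with A=1, B=1, C=k**3 + 3*k**2 + 9*k/2 + 3/4.
Set up (1)·f(k+1) − (1)·f(k) − (k**3 + 3*k**2 + 9*k/2 + 3/4) = 0.
From deg A=0, deg B=0, deg C=3: d=4.
Solving with deg f ≤ 4: f(k) = k*(k**3 + 2*k**2 + 4*k - 4)/4.
Get s_k = R·t_k = k*(k**3 + 2*k**2 + 4*k - 4) with R(k) = B(k−1)f(k)/C(k) = k*(k**3 + 2*k**2 + 4*k - 4)/(4*k**3 + 12*k**2 + 18*k + 3).
s_(k+1) − s_k = 4*k**3 + 12*k**2 + 18*k + 3 = t_k.
Σ_(k=3)^(8) t_k = s_(9) − s_(3) = 8307 − (159) = 8148.

Σ = 8148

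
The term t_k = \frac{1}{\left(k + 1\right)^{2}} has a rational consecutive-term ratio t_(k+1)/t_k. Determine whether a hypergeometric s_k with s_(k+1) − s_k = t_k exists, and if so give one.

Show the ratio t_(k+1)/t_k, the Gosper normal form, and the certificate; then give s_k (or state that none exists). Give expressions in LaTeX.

not Gosper-summable; s_k does not exist

Ratio r(k) = (k + 1)**2/(k + 2)**2.
A = k**2 + 2*k + 1, B = k**2 + 4*k + 4, C = 1.
Need (k**2 + 2*k + 1)·f(k+1) − (k**2 + 2*k + 1)·f(k) = 1.
d = 0 from the (2,2,0) case.
Write f(k) = c0. Then LHS − RHS = -1, requiring -1 = 0: contradictory. No certificate.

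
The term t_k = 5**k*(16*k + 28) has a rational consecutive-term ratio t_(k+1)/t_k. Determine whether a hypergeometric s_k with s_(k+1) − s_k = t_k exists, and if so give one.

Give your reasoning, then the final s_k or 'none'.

s_k = 5**k*(4*k + 2)

Step 1: r(k) = 5*(4*k + 11)/(4*k + 7).
Normal form (A,B,C) = (5, 1, k + 7/4).
f must satisfy (5)·f(k+1) − (1)·f(k) = k + 7/4.
Degrees (0,0,1) ⇒ d ≤ 1.
Coefficient equations give f(k) = (2*k + 1)/8.
Certificate R = B(k−1)f/C = (2*k + 1)/(2*(4*k + 7)) gives s_k = 5**k*(4*k + 2).
Δs = 5**k*(16*k + 28), as required.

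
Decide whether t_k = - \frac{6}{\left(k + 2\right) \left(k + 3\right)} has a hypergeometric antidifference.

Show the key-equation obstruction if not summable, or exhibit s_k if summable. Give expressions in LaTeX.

Step 1: r(k) = (k + 2)/(k + 4).
So A=k + 2 and B=k + 4, with C=1.
Solve (k + 2)·f(k+1) − (k + 3)·f(k) = 1.
Bound: deg f ≤ 1.
Solve for f: f(k) = k/2 (degree 1 ≤ 1).
Get s_k = R·t_k = -3*k/(k + 2) with R(k) = B(k−1)f(k)/C(k) = k*(k + 3)/2.
Δs = -6/(k**2 + 5*k + 6), as required.

Yes. s_k = - \frac{3 k}{k + 2}.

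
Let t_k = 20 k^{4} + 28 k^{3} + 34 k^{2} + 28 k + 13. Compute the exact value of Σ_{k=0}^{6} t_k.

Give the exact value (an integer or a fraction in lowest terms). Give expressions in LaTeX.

Σ = 61621

t_(k+1)/t_k = (20*k**4 + 108*k**3 + 238*k**2 + 260*k + 123)/(20*k**4 + 28*k**3 + 34*k**2 + 28*k + 13).
Gosper form: A/B · C(k+1)/C(k) with A=1, B=1, C=k**4 + 7*k**3/5 + 17*k**2/10 + 7*k/5 + 13/20.
Set up (1)·f(k+1) − (1)·f(k) − (k**4 + 7*k**3/5 + 17*k**2/10 + 7*k/5 + 13/20) = 0.
Degrees (0,0,4) ⇒ d ≤ 5.
Coefficient equations give f(k) = k*(4*k**4 - 3*k**3 + 4*k**2 + 4*k + 4)/20.
Certificate R = B(k−1)f/C = k*(4*k**4 - 3*k**3 + 4*k**2 + 4*k + 4)/(20*k**4 + 28*k**3 + 34*k**2 + 28*k + 13) gives s_k = k*(4*k**4 - 3*k**3 + 4*k**2 + 4*k + 4).
Check: Δs_k = 20*k**4 + 28*k**3 + 34*k**2 + 28*k + 13. ✓
Σ_(k=0)^(6) t_k = s_(7) − s_(0) = 61621 − (0) = 61621.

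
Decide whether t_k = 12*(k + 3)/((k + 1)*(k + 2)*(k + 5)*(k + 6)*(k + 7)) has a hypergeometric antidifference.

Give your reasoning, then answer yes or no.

Yes. s_k = 2*k*(k**2 + 12*k + 41)/(15*(k**3 + 12*k**2 + 41*k + 30)).

The ratio is (k + 1)*(k + 4)*(k + 5)/((k + 3)**2*(k + 8)).
A = k + 1, B = k + 8, C = k**3 + 10*k**2 + 33*k + 36.
Key eq: (k + 1)·f(k+1) = (k + 7)·f(k) + (k**3 + 10*k**2 + 33*k + 36).
Bound: deg f ≤ 6.
Solve for f: f(k) = k*(k + 2)*(k + 3)*(k + 4)*(k**2 + 12*k + 41)/90 (degree 6 ≤ 6).
So s_k = (B(k−1)f/C)·t_k = (k*(k + 2)*(k + 7)*(k**2 + 12*k + 41)/(90*(k + 3)))·t_k = 2*k*(k**2 + 12*k + 41)/(15*(k**3 + 12*k**2 + 41*k + 30)).
s_(k+1) − s_k = 12*(k + 3)/(k**5 + 21*k**4 + 163*k**3 + 567*k**2 + 844*k + 420) = t_k.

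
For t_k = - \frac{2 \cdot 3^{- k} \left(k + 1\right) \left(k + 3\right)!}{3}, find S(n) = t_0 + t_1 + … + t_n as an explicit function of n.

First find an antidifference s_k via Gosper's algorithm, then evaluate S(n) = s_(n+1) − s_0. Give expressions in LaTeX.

Step 1: r(k) = (k + 2)*(k + 4)/(3*(k + 1)).
A = k/3 + 4/3, B = 1, C = k + 1.
Set up (k/3 + 4/3)·f(k+1) − (1)·f(k) − (k + 1) = 0.
d = 0 from the (1,0,1) case.
Match coefficients ⇒ f(k) = 3.
Then R = B(k−1)f/C = 3/(k + 1), so s_k = R(k)·t_k = -2*factorial(k + 3)/3**k.
Check: Δs_k = -2*(k + 1)*factorial(k + 3)/(3*3**k). ✓
Telescope: S(n) = s_(n+1) − s_(0) = -2*3**(-n - 1)*factorial(n + 4) − (-12) = 12 - 2*factorial(n + 4)/(3*3**n).

S(n) = 12 - \frac{2 \cdot 3^{- n} \left(n + 4\right)!}{3}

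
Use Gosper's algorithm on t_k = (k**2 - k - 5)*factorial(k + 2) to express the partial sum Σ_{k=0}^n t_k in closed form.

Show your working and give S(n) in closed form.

S(n) = n*factorial(n + 3) - 3*factorial(n + 3) + 8

Step 1: r(k) = (k + 3)*(k - (k + 1)**2 + 6)/(-k**2 + k + 5).
A = k + 3, B = 1, C = k**2 - k - 5.
f must satisfy (k + 3)·f(k+1) − (1)·f(k) = k**2 - k - 5.
d = 1 from the (1,0,2) case.
Match coefficients ⇒ f(k) = k - 4.
R(k) = B(k−1)·f(k)/C(k) = (k - 4)/(k**2 - k - 5); s_k = R·t_k = (k - 4)*factorial(k + 2).
Δs = (k**2 - k - 5)*factorial(k + 2), as required.
Σ_(k=0)^n t_k = s_(n+1) − s_(0) = ((n - 3)*factorial(n + 3)) − (-8), i.e. n*factorial(n + 3) - 3*factorial(n + 3) + 8.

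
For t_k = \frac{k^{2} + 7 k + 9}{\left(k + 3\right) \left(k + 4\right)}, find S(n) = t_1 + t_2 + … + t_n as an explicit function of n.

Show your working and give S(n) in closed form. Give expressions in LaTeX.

t_(k+1)/t_k = (k + 3)*(7*k + (k + 1)**2 + 16)/((k + 5)*(k**2 + 7*k + 9)).
Normal form (A,B,C) = (k + 3, k + 5, k**2 + 7*k + 9).
Need (k + 3)·f(k+1) − (k + 4)·f(k) = k**2 + 7*k + 9.
From deg A=1, deg B=1, deg C=2: d=2.
Solve for f: f(k) = k*(k + 2) (degree 2 ≤ 2).
Then R = B(k−1)f/C = k*(k + 2)*(k + 4)/(k**2 + 7*k + 9), so s_k = R(k)·t_k = k*(k + 2)/(k + 3).
Verify: (k**2 + 7*k + 9)/(k**2 + 7*k + 12) matches t_k.
s_(n+1) = (n**2 + 4*n + 3)/(n + 4) and s_(1) = 3/4, so S(n) = n*(4*n + 13)/(4*(n + 4)).

S(n) = \frac{n \left(4 n + 13\right)}{4 \left(n + 4\right)}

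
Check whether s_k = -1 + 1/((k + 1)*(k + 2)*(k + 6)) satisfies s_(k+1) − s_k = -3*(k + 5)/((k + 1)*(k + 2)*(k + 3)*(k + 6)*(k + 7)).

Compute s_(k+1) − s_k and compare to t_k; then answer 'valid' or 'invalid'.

Valid: the claim telescopes to t_k.

s_(k+1) = -1 + 1/((k + 2)*(k + 3)*(k + 7))
s_(k+1) − s_k = ((k + 1)*(k + 6) - (k + 3)*(k + 7))/((k + 1)*(k + 2)*(k + 3)*(k + 6)*(k + 7))
(s_(k+1) − s_k) − t_k = 0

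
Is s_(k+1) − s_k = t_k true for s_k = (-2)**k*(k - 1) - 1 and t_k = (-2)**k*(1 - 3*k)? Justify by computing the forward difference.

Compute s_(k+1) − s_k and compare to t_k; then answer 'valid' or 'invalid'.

s_(k+1) = (-2)**(k + 1)*k - 1
s_(k+1) − s_k = (-2)**k*(1 - 3*k)
(s_(k+1) − s_k) − t_k = 0

Valid — Δs_k = t_k.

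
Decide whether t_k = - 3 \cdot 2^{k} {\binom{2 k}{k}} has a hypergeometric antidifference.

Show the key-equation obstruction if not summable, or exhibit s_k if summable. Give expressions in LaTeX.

t_(k+1)/t_k = 4*(2*k + 1)/(k + 1).
Factor: A=8*k + 4; B=k + 1; C=1.
Set up (8*k + 4)·f(k+1) − (k)·f(k) − (1) = 0.
From deg A=1, deg B=1, deg C=0: d=-1.
d = -1 < 0 ⇒ no nonzero polynomial f; not summable.

No; the degree bound rules out any f.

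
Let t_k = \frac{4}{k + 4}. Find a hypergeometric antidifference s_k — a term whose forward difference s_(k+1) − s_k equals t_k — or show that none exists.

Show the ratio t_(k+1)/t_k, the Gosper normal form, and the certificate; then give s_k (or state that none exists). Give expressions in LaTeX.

no hypergeometric antidifference exists

r(k) = (k + 4)/(k + 5) after simplifying.
Normal form (A,B,C) = (k + 4, k + 5, 1).
Set up (k + 4)·f(k+1) − (k + 4)·f(k) − (1) = 0.
d = 0 from the (1,1,0) case.
Put f(k) = c0: A·f(k+1) − B(k−1)·f(k) − C = -1; need -1 = 0 — inconsistent ⇒ no f, not summable.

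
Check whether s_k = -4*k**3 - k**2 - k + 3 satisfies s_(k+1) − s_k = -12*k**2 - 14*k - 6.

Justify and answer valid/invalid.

Valid: the claim telescopes to t_k.

s_(k+1) = -k - 4*(k + 1)**3 - (k + 1)**2 + 2
s_(k+1) − s_k = -12*k**2 - 14*k - 6
(s_(k+1) − s_k) − t_k = 0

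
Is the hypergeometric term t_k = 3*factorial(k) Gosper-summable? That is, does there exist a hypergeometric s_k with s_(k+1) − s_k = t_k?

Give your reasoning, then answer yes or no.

No; the degree bound rules out any f.

t_(k+1)/t_k = k + 1.
Factor: A=k + 1; B=1; C=1.
Key eq: (k + 1)·f(k+1) = (1)·f(k) + (1).
Bound: deg f ≤ -1.
Bound -1 < 0, so the key equation has no polynomial solution.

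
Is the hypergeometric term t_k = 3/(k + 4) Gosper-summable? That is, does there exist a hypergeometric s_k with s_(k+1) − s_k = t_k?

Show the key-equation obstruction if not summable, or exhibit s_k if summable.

No — t_k has no hypergeometric antidifference.

t_(k+1)/t_k = (k + 4)/(k + 5).
Gosper form: A/B · C(k+1)/C(k) with A=k + 4, B=k + 5, C=1.
Need (k + 4)·f(k+1) − (k + 4)·f(k) = 1.
From deg A=1, deg B=1, deg C=0: d=0.
Put f(k) = c0: A·f(k+1) − B(k−1)·f(k) − C = -1; need -1 = 0 — inconsistent ⇒ no f, not summable.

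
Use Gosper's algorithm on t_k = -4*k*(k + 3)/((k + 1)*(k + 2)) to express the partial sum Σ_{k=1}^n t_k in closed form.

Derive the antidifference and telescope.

S(n) = 4*n*(-n - 1)/(n + 2)

r(k) = (k + 1)**2*(k + 4)/(k*(k + 3)**2) after simplifying.
Gosper form: A/B · C(k+1)/C(k) with A=k + 1, B=k + 3, C=k**2 + 3*k.
Set up (k + 1)·f(k+1) − (k + 2)·f(k) − (k**2 + 3*k) = 0.
From deg A=1, deg B=1, deg C=2: d=2.
Solve for f: f(k) = k*(k - 1) (degree 2 ≤ 2).
Then R = B(k−1)f/C = (k - 1)*(k + 2)/(k + 3), so s_k = R(k)·t_k = 4*k*(1 - k)/(k + 1).
Verify: 4*k*(-k - 3)/(k**2 + 3*k + 2) matches t_k.
s_(n+1) = 4*n*(-n - 1)/(n + 2) and s_(1) = 0, so S(n) = 4*n*(-n - 1)/(n + 2).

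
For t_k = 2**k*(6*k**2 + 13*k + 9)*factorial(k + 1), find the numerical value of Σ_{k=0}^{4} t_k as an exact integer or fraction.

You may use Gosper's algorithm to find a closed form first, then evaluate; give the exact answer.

Σ = 322561

t_(k+1)/t_k = 2*(6*k**3 + 37*k**2 + 78*k + 56)/(6*k**2 + 13*k + 9).
Take A(k)=2*k + 4, B(k)=1, C(k)=k**2 + 13*k/6 + 3/2.
Need (2*k + 4)·f(k+1) − (1)·f(k) = k**2 + 13*k/6 + 3/2.
d = 1 from the (1,0,2) case.
Solving with deg f ≤ 1: f(k) = (3*k - 1)/6.
Then R = B(k−1)f/C = (3*k - 1)/(6*k**2 + 13*k + 9), so s_k = R(k)·t_k = 2**k*(3*k - 1)*factorial(k + 1).
Check: Δs_k = 2**k*(6*k**2 + 13*k + 9)*factorial(k + 1). ✓
Telescoping: Σ = s_(5) − s_(0) = 322560 − (-1) = 322561.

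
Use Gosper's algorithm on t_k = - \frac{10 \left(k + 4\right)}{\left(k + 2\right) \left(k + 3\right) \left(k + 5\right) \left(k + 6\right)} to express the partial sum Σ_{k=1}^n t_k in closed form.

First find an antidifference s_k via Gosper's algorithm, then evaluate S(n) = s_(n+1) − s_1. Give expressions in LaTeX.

S(n) = \frac{5 n \left(- n - 9\right)}{18 \left(n^{2} + 9 n + 18\right)}

Step 1: r(k) = (k + 2)*(k + 5)**2/((k + 4)**2*(k + 7)).
Factor: A=k + 2; B=k + 7; C=k**2 + 8*k + 16.
f must satisfy (k + 2)·f(k+1) − (k + 6)·f(k) = k**2 + 8*k + 16.
d = 4 from the (1,1,2) case.
Coefficient equations give f(k) = k*(k + 3)*(k + 4)*(k + 7)/20.
Certificate R = B(k−1)f/C = k*(k + 3)*(k + 6)*(k + 7)/(20*(k + 4)) gives s_k = k*(-k - 7)/(2*(k**2 + 7*k + 10)).
s_(k+1) − s_k = 10*(-k - 4)/(k**4 + 16*k**3 + 91*k**2 + 216*k + 180) = t_k.
s_(n+1) = (-n**2 - 9*n - 8)/(2*(n**2 + 9*n + 18)) and s_(1) = -2/9, so S(n) = 5*n*(-n - 9)/(18*(n**2 + 9*n + 18)).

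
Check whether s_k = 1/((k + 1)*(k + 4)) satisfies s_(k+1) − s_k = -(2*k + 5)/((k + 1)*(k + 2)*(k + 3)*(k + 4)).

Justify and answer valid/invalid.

s_(k+1) = 1/((k + 2)*(k + 5))
s_(k+1) − s_k = 2*(-k - 3)/(k**4 + 12*k**3 + 49*k**2 + 78*k + 40)
(s_(k+1) − s_k) − t_k = (3*k + 7)/(k**5 + 15*k**4 + 85*k**3 + 225*k**2 + 274*k + 120)

Invalid: residual (3*k + 7)/(k**5 + 15*k**4 + 85*k**3 + 225*k**2 + 274*k + 120) ≠ 0.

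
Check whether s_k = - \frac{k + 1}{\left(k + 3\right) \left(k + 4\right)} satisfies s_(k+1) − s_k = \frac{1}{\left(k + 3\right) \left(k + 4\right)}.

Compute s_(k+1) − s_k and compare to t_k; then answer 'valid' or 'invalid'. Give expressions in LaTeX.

Invalid: residual - \frac{6}{k^{3} + 12 k^{2} + 47 k + 60} ≠ 0.

s_(k+1) = (-k - 2)/((k + 4)*(k + 5))
s_(k+1) − s_k = (k - 1)/(k**3 + 12*k**2 + 47*k + 60)
(s_(k+1) − s_k) − t_k = -6/(k**3 + 12*k**2 + 47*k + 60)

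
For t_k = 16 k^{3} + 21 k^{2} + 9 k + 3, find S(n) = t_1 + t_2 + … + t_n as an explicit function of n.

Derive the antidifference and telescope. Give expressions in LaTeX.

Compute t_(k+1)/t_k: get (16*k**3 + 69*k**2 + 99*k + 49)/(16*k**3 + 21*k**2 + 9*k + 3).
Normal form (A,B,C) = (1, 1, k**3 + 21*k**2/16 + 9*k/16 + 3/16).
Key eq: (1)·f(k+1) = (1)·f(k) + (k**3 + 21*k**2/16 + 9*k/16 + 3/16).
From deg A=0, deg B=0, deg C=3: d=4.
Coefficient equations give f(k) = k*(4*k**3 - k**2 - 2*k + 2)/16.
So s_k = (B(k−1)f/C)·t_k = (k*(4*k**3 - k**2 - 2*k + 2)/(16*k**3 + 21*k**2 + 9*k + 3))·t_k = k*(4*k**3 - k**2 - 2*k + 2).
Verify: 16*k**3 + 21*k**2 + 9*k + 3 matches t_k.
Σ_(k=1)^n t_k = s_(n+1) − s_(1) = (4*n**4 + 15*n**3 + 19*n**2 + 11*n + 3) − (3), i.e. n*(4*n**3 + 15*n**2 + 19*n + 11).

S(n) = n \left(4 n^{3} + 15 n^{2} + 19 n + 11\right)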